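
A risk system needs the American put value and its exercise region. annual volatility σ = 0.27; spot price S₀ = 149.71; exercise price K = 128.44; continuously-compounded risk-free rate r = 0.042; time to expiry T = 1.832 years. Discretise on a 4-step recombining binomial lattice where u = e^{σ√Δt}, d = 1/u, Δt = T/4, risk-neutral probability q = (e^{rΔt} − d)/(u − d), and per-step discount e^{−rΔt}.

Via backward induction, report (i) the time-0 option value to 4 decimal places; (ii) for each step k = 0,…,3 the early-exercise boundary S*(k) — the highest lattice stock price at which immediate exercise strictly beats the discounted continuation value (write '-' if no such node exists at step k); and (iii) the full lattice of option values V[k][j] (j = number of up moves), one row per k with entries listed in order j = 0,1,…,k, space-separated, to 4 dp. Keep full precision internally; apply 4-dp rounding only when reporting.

price = 8.8705
boundary = - - - 86.5331
tree:
8.8705
15.4987 2.7726
26.1609 5.7367 0.0000
41.9069 11.8695 0.0000 0.0000
56.3581 24.5584 0.0000 0.0000 0.0000

params: Δt=0.45800 u=1.20048 d=0.83300 q=0.50730 e^(-rΔt)=0.98095
t_4 payoffs: 56.3581 24.5584 0.0000 0.0000 0.0000
t_3: node(3,0) S=86.5331 payoff=41.9069 vs cont=39.4598 → 41.9069 [stop]  node(3,1) S=124.7081 payoff=3.7319 vs cont=11.8695 → 11.8695 [wait]  node(3,2) S=179.7244 payoff=0.0000 vs cont=0.0000 → 0.0000 [wait]  node(3,3) S=259.0117 payoff=0.0000 vs cont=0.0000 → 0.0000 [wait]  ⇒ S*(3)=86.5331
t_2: node(2,0) S=103.8816 payoff=24.5584 vs cont=26.1609 → 26.1609 [wait]  node(2,1) S=149.7100 payoff=0.0000 vs cont=5.7367 → 5.7367 [wait]  node(2,2) S=215.7562 payoff=0.0000 vs cont=0.0000 → 0.0000 [wait]  ⇒ S*(2)=-
t_1: node(1,0) S=124.7081 payoff=3.7319 vs cont=15.4987 → 15.4987 [wait]  node(1,1) S=179.7244 payoff=0.0000 vs cont=2.7726 → 2.7726 [wait]  ⇒ S*(1)=-
t_0: node(0,0) S=149.7100 payoff=0.0000 vs cont=8.8705 → 8.8705 [wait]  ⇒ S*(0)=-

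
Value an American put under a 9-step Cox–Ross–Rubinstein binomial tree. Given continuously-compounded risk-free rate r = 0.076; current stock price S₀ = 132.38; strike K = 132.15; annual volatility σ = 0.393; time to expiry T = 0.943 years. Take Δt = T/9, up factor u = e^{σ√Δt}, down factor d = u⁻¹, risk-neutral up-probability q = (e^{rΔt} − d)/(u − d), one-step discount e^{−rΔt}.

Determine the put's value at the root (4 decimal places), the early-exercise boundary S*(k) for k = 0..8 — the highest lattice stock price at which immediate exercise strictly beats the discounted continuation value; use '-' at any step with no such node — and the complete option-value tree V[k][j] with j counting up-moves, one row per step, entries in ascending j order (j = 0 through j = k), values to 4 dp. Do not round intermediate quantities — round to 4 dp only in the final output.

price = 16.4590
boundary = - - - 90.3817 79.5853 90.3817 79.5853 90.3817 102.6426
tree:
16.4590
23.1306 10.0396
31.5819 15.0352 5.1962
41.7683 21.8837 8.4158 2.0544
52.5647 30.8136 13.2891 3.6690 0.4699
62.0714 41.7683 20.3334 6.4455 0.9466 0.0000
70.4425 52.5647 29.8966 11.0796 1.9067 0.0000 0.0000
77.8136 62.0714 41.7683 18.4832 3.8407 0.0000 0.0000 0.0000
84.3042 70.4425 52.5647 29.5074 7.7363 0.0000 0.0000 0.0000 0.0000
90.0195 77.8136 62.0714 41.7683 15.5832 0.0000 0.0000 0.0000 0.0000 0.0000

params: Δt=0.10478 u=1.13566 d=0.88055 q=0.49958 e^(-rΔt)=0.99207
t_9 payoffs: 90.0195 77.8136 62.0714 41.7683 15.5832 0.0000 0.0000 0.0000 0.0000 0.0000
t_8: node(8,0) S=47.8458 payoff=84.3042 vs cont=83.2561 → 84.3042 [stop]  node(8,1) S=61.7075 payoff=70.4425 vs cont=69.3943 → 70.4425 [stop]  node(8,2) S=79.5853 payoff=52.5647 vs cont=51.5165 → 52.5647 [stop]  node(8,3) S=102.6426 payoff=29.5074 vs cont=28.4592 → 29.5074 [stop]  node(8,4) S=132.3800 payoff=0.0000 vs cont=7.7363 → 7.7363 [wait]  node(8,5) S=170.7328 payoff=0.0000 vs cont=0.0000 → 0.0000 [wait]  node(8,6) S=220.1972 payoff=0.0000 vs cont=0.0000 → 0.0000 [wait]  node(8,7) S=283.9922 payoff=0.0000 vs cont=0.0000 → 0.0000 [wait]  node(8,8) S=366.2699 payoff=0.0000 vs cont=0.0000 → 0.0000 [wait]  ⇒ S*(8)=102.6426
t_7: node(7,0) S=54.3364 payoff=77.8136 vs cont=76.7654 → 77.8136 [stop]  node(7,1) S=70.0786 payoff=62.0714 vs cont=61.0232 → 62.0714 [stop]  node(7,2) S=90.3817 payoff=41.7683 vs cont=40.7202 → 41.7683 [stop]  node(7,3) S=116.5668 payoff=15.5832 vs cont=18.4832 → 18.4832 [wait]  node(7,4) S=150.3383 payoff=0.0000 vs cont=3.8407 → 3.8407 [wait]  node(7,5) S=193.8940 payoff=0.0000 vs cont=0.0000 → 0.0000 [wait]  node(7,6) S=250.0686 payoff=0.0000 vs cont=0.0000 → 0.0000 [wait]  node(7,7) S=322.5179 payoff=0.0000 vs cont=0.0000 → 0.0000 [wait]  ⇒ S*(7)=90.3817
t_6: node(6,0) S=61.7075 payoff=70.4425 vs cont=69.3943 → 70.4425 [stop]  node(6,1) S=79.5853 payoff=52.5647 vs cont=51.5165 → 52.5647 [stop]  node(6,2) S=102.6426 payoff=29.5074 vs cont=29.8966 → 29.8966 [wait]  node(6,3) S=132.3800 payoff=0.0000 vs cont=11.0796 → 11.0796 [wait]  node(6,4) S=170.7328 payoff=0.0000 vs cont=1.9067 → 1.9067 [wait]  node(6,5) S=220.1972 payoff=0.0000 vs cont=0.0000 → 0.0000 [wait]  node(6,6) S=283.9922 payoff=0.0000 vs cont=0.0000 → 0.0000 [wait]  ⇒ S*(6)=79.5853
t_5: node(5,0) S=70.0786 payoff=62.0714 vs cont=61.0232 → 62.0714 [stop]  node(5,1) S=90.3817 payoff=41.7683 vs cont=40.9131 → 41.7683 [stop]  node(5,2) S=116.5668 payoff=15.5832 vs cont=20.3334 → 20.3334 [wait]  node(5,3) S=150.3383 payoff=0.0000 vs cont=6.4455 → 6.4455 [wait]  node(5,4) S=193.8940 payoff=0.0000 vs cont=0.9466 → 0.9466 [wait]  node(5,5) S=250.0686 payoff=0.0000 vs cont=0.0000 → 0.0000 [wait]  ⇒ S*(5)=90.3817
t_4: node(4,0) S=79.5853 payoff=52.5647 vs cont=51.5165 → 52.5647 [stop]  node(4,1) S=102.6426 payoff=29.5074 vs cont=30.8136 → 30.8136 [wait]  node(4,2) S=132.3800 payoff=0.0000 vs cont=13.2891 → 13.2891 [wait]  node(4,3) S=170.7328 payoff=0.0000 vs cont=3.6690 → 3.6690 [wait]  node(4,4) S=220.1972 payoff=0.0000 vs cont=0.4699 → 0.4699 [wait]  ⇒ S*(4)=79.5853
t_3: node(3,0) S=90.3817 payoff=41.7683 vs cont=41.3675 → 41.7683 [stop]  node(3,1) S=116.5668 payoff=15.5832 vs cont=21.8837 → 21.8837 [wait]  node(3,2) S=150.3383 payoff=0.0000 vs cont=8.4158 → 8.4158 [wait]  node(3,3) S=193.8940 payoff=0.0000 vs cont=2.0544 → 2.0544 [wait]  ⇒ S*(3)=90.3817
t_2: node(2,0) S=102.6426 payoff=29.5074 vs cont=31.5819 → 31.5819 [wait]  node(2,1) S=132.3800 payoff=0.0000 vs cont=15.0352 → 15.0352 [wait]  node(2,2) S=170.7328 payoff=0.0000 vs cont=5.1962 → 5.1962 [wait]  ⇒ S*(2)=-
t_1: node(1,0) S=116.5668 payoff=15.5832 vs cont=23.1306 → 23.1306 [wait]  node(1,1) S=150.3383 payoff=0.0000 vs cont=10.0396 → 10.0396 [wait]  ⇒ S*(1)=-
t_0: node(0,0) S=132.3800 payoff=0.0000 vs cont=16.4590 → 16.4590 [wait]  ⇒ S*(0)=-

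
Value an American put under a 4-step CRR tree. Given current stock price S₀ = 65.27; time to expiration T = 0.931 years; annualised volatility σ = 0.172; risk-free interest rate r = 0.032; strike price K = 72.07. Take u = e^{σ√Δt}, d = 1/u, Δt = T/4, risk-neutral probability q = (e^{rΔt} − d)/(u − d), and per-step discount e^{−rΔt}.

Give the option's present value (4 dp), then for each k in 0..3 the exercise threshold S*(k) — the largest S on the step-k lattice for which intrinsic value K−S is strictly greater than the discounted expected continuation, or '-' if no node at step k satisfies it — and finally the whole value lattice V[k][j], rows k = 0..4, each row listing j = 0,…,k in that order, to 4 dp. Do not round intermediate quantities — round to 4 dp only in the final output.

Δt=0.23275  u=1.08652  d=0.92037  q=0.52426  discount=0.99258
step 4 (expiry): payoffs max(K−S,0) = 25.2359 16.7811 6.8000 0.0000 0.0000
step 3: (k=3,j=0): S=50.8862, (K−S)⁺=21.1838, hold=20.6490 ⇒ V=21.1838 exercise | (k=3,j=1): S=60.0725, (K−S)⁺=11.9975, hold=11.4627 ⇒ V=11.9975 exercise | (k=3,j=2): S=70.9172, (K−S)⁺=1.1528, hold=3.2110 ⇒ V=3.2110 continue | (k=3,j=3): S=83.7195, (K−S)⁺=0.0000, hold=0.0000 ⇒ V=0.0000 continue  boundary S*=60.0725
step 2: (k=2,j=0): S=55.2889, (K−S)⁺=16.7811, hold=16.2463 ⇒ V=16.7811 exercise | (k=2,j=1): S=65.2700, (K−S)⁺=6.8000, hold=7.3362 ⇒ V=7.3362 continue | (k=2,j=2): S=77.0529, (K−S)⁺=0.0000, hold=1.5163 ⇒ V=1.5163 continue  boundary S*=55.2889
step 1: (k=1,j=0): S=60.0725, (K−S)⁺=11.9975, hold=11.7417 ⇒ V=11.9975 exercise | (k=1,j=1): S=70.9172, (K−S)⁺=1.1528, hold=4.2533 ⇒ V=4.2533 continue  boundary S*=60.0725
step 0: (k=0,j=0): S=65.2700, (K−S)⁺=6.8000, hold=7.8786 ⇒ V=7.8786 continue  boundary S*=-

price = 7.8786
boundary = - 60.0725 55.2889 60.0725
tree:
7.8786
11.9975 4.2533
16.7811 7.3362 1.5163
21.1838 11.9975 3.2110 0.0000
25.2359 16.7811 6.8000 0.0000 0.0000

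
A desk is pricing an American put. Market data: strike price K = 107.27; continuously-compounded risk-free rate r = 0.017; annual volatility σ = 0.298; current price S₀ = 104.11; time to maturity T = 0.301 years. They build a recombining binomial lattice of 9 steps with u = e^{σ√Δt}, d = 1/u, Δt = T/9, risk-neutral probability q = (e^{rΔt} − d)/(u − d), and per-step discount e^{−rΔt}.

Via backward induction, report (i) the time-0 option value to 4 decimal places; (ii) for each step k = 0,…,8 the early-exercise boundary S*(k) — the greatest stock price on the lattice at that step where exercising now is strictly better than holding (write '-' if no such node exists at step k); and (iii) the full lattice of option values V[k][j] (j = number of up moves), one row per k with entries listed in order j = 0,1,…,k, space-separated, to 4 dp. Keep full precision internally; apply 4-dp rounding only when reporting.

price = 8.3789
boundary = - - - - 83.7183 79.2779 83.7183 88.4073 93.3590
tree:
8.3789
11.3713 5.2938
14.9803 7.6520 2.8611
19.1060 10.7309 4.4767 1.1935
23.5517 14.5303 6.8140 2.0646 0.2941
27.9921 18.9054 10.0224 3.5037 0.5787 0.0000
32.1969 23.5517 14.1221 5.7942 1.1390 0.0000 0.0000
36.1788 27.9921 18.8627 9.2358 2.2415 0.0000 0.0000 0.0000
39.9494 32.1969 23.5517 13.9110 4.4114 0.0000 0.0000 0.0000 0.0000
43.5200 36.1788 27.9921 18.8627 8.6819 0.0000 0.0000 0.0000 0.0000 0.0000

Δt=0.03344, u=1.05601, d=0.94696, q=0.49159, disc=e^(-rΔt)=0.99943
k=9 terminal: V=max(K-S,0) → 43.5200 36.1788 27.9921 18.8627 8.6819 0.0000 0.0000 0.0000 0.0000 0.0000
k=8: j=0 S=67.3206 intr=39.9494 cont=39.8884 V=39.9494[EX]; j=1 S=75.0731 intr=32.1969 cont=32.1360 V=32.1969[EX]; j=2 S=83.7183 intr=23.5517 cont=23.4908 V=23.5517[EX]; j=3 S=93.3590 intr=13.9110 cont=13.8500 V=13.9110[EX]; j=4 S=104.1100 intr=3.1600 cont=4.4114 V=4.4114[hold]; j=5 S=116.0990 intr=0.0000 cont=0.0000 V=0.0000[hold]; j=6 S=129.4687 intr=0.0000 cont=0.0000 V=0.0000[hold]; j=7 S=144.3779 intr=0.0000 cont=0.0000 V=0.0000[hold]; j=8 S=161.0041 intr=0.0000 cont=0.0000 V=0.0000[hold]  S*(8)=93.3590
k=7: j=0 S=71.0912 intr=36.1788 cont=36.1178 V=36.1788[EX]; j=1 S=79.2779 intr=27.9921 cont=27.9311 V=27.9921[EX]; j=2 S=88.4073 intr=18.8627 cont=18.8017 V=18.8627[EX]; j=3 S=98.5881 intr=8.6819 cont=9.2358 V=9.2358[hold]; j=4 S=109.9412 intr=0.0000 cont=2.2415 V=2.2415[hold]; j=5 S=122.6017 intr=0.0000 cont=0.0000 V=0.0000[hold]; j=6 S=136.7202 intr=0.0000 cont=0.0000 V=0.0000[hold]; j=7 S=152.4645 intr=0.0000 cont=0.0000 V=0.0000[hold]  S*(7)=88.4073
k=6: j=0 S=75.0731 intr=32.1969 cont=32.1360 V=32.1969[EX]; j=1 S=83.7183 intr=23.5517 cont=23.4908 V=23.5517[EX]; j=2 S=93.3590 intr=13.9110 cont=14.1221 V=14.1221[hold]; j=3 S=104.1100 intr=3.1600 cont=5.7942 V=5.7942[hold]; j=4 S=116.0990 intr=0.0000 cont=1.1390 V=1.1390[hold]; j=5 S=129.4687 intr=0.0000 cont=0.0000 V=0.0000[hold]; j=6 S=144.3779 intr=0.0000 cont=0.0000 V=0.0000[hold]  S*(6)=83.7183
k=5: j=0 S=79.2779 intr=27.9921 cont=27.9311 V=27.9921[EX]; j=1 S=88.4073 intr=18.8627 cont=18.9054 V=18.9054[hold]; j=2 S=98.5881 intr=8.6819 cont=10.0224 V=10.0224[hold]; j=3 S=109.9412 intr=0.0000 cont=3.5037 V=3.5037[hold]; j=4 S=122.6017 intr=0.0000 cont=0.5787 V=0.5787[hold]; j=5 S=136.7202 intr=0.0000 cont=0.0000 V=0.0000[hold]  S*(5)=79.2779
k=4: j=0 S=83.7183 intr=23.5517 cont=23.5118 V=23.5517[EX]; j=1 S=93.3590 intr=13.9110 cont=14.5303 V=14.5303[hold]; j=2 S=104.1100 intr=3.1600 cont=6.8140 V=6.8140[hold]; j=3 S=116.0990 intr=0.0000 cont=2.0646 V=2.0646[hold]; j=4 S=129.4687 intr=0.0000 cont=0.2941 V=0.2941[hold]  S*(4)=83.7183
k=3: j=0 S=88.4073 intr=18.8627 cont=19.1060 V=19.1060[hold]; j=1 S=98.5881 intr=8.6819 cont=10.7309 V=10.7309[hold]; j=2 S=109.9412 intr=0.0000 cont=4.4767 V=4.4767[hold]; j=3 S=122.6017 intr=0.0000 cont=1.1935 V=1.1935[hold]  S*(3)=-
k=2: j=0 S=93.3590 intr=13.9110 cont=14.9803 V=14.9803[hold]; j=1 S=104.1100 intr=3.1600 cont=7.6520 V=7.6520[hold]; j=2 S=116.0990 intr=0.0000 cont=2.8611 V=2.8611[hold]  S*(2)=-
k=1: j=0 S=98.5881 intr=8.6819 cont=11.3713 V=11.3713[hold]; j=1 S=109.9412 intr=0.0000 cont=5.2938 V=5.2938[hold]  S*(1)=-
k=0: j=0 S=104.1100 intr=3.1600 cont=8.3789 V=8.3789[hold]  S*(0)=-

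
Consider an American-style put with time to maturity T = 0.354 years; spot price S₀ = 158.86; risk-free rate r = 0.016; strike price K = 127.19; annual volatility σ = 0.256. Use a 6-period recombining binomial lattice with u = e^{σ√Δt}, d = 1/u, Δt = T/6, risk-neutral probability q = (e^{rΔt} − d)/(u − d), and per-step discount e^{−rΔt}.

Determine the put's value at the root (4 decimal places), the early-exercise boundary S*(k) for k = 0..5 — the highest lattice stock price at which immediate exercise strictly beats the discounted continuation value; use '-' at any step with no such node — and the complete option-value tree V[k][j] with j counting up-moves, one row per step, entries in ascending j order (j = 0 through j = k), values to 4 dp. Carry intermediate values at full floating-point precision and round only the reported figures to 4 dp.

price = 0.6368
boundary = - - - - - 116.4093
tree:
0.6368
1.1469 0.1115
2.0473 0.2197 0.0000
3.6150 0.4329 0.0000 0.0000
6.2972 0.8530 0.0000 0.0000 0.0000
10.7807 1.6809 0.0000 0.0000 0.0000 0.0000
17.7988 3.3123 0.0000 0.0000 0.0000 0.0000 0.0000

Δt=0.05900, u=1.06416, d=0.93971, q=0.49205, disc=e^(-rΔt)=0.99906
k=6 terminal: V=max(K-S,0) → 17.7988 3.3123 0.0000 0.0000 0.0000 0.0000 0.0000
k=5: j=0 S=116.4093 intr=10.7807 cont=10.6607 V=10.7807[EX]; j=1 S=131.8252 intr=0.0000 cont=1.6809 V=1.6809[hold]; j=2 S=149.2826 intr=0.0000 cont=0.0000 V=0.0000[hold]; j=3 S=169.0519 intr=0.0000 cont=0.0000 V=0.0000[hold]; j=4 S=191.4391 intr=0.0000 cont=0.0000 V=0.0000[hold]; j=5 S=216.7911 intr=0.0000 cont=0.0000 V=0.0000[hold]  S*(5)=116.4093
k=4: j=0 S=123.8777 intr=3.3123 cont=6.2972 V=6.2972[hold]; j=1 S=140.2826 intr=0.0000 cont=0.8530 V=0.8530[hold]; j=2 S=158.8600 intr=0.0000 cont=0.0000 V=0.0000[hold]; j=3 S=179.8976 intr=0.0000 cont=0.0000 V=0.0000[hold]; j=4 S=203.7211 intr=0.0000 cont=0.0000 V=0.0000[hold]  S*(4)=-
k=3: j=0 S=131.8252 intr=0.0000 cont=3.6150 V=3.6150[hold]; j=1 S=149.2826 intr=0.0000 cont=0.4329 V=0.4329[hold]; j=2 S=169.0519 intr=0.0000 cont=0.0000 V=0.0000[hold]; j=3 S=191.4391 intr=0.0000 cont=0.0000 V=0.0000[hold]  S*(3)=-
k=2: j=0 S=140.2826 intr=0.0000 cont=2.0473 V=2.0473[hold]; j=1 S=158.8600 intr=0.0000 cont=0.2197 V=0.2197[hold]; j=2 S=179.8976 intr=0.0000 cont=0.0000 V=0.0000[hold]  S*(2)=-
k=1: j=0 S=149.2826 intr=0.0000 cont=1.1469 V=1.1469[hold]; j=1 S=169.0519 intr=0.0000 cont=0.1115 V=0.1115[hold]  S*(1)=-
k=0: j=0 S=158.8600 intr=0.0000 cont=0.6368 V=0.6368[hold]  S*(0)=-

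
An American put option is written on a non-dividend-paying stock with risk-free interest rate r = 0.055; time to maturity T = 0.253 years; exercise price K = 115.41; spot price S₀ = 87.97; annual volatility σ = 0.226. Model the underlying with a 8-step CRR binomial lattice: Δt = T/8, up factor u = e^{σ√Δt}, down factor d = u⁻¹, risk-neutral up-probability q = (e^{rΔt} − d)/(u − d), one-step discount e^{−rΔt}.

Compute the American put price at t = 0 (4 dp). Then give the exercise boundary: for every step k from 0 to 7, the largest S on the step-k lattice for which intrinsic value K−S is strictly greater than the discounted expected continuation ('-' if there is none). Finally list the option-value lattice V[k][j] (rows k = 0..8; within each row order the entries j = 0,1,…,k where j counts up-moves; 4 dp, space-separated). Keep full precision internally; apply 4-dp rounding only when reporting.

price = 27.4400
boundary = 87.9700 91.5776 95.3331 99.2426 95.3331 99.2426 103.3125 107.5492
tree:
27.4400
30.9055 23.8324
34.2344 27.4400 20.0769
37.4322 30.9055 23.8324 16.1674
40.5040 34.2344 27.4400 20.0769 12.1183
43.4548 37.4322 30.9055 23.8324 16.1674 8.2942
46.2894 40.5040 34.2344 27.4400 20.0769 12.0975 4.6916
49.0123 43.4548 37.4322 30.9055 23.8324 16.1674 7.8608 1.6822
51.6280 46.2894 40.5040 34.2344 27.4400 20.0769 12.0975 3.4503 0.0000

Δt=0.03163, u=1.04101, d=0.96061, q=0.51161, disc=e^(-rΔt)=0.99826
k=8 terminal: V=max(K-S,0) → 51.6280 46.2894 40.5040 34.2344 27.4400 20.0769 12.0975 3.4503 0.0000
k=7: j=0 S=66.3977 intr=49.0123 cont=48.8118 V=49.0123[EX]; j=1 S=71.9552 intr=43.4548 cont=43.2543 V=43.4548[EX]; j=2 S=77.9778 intr=37.4322 cont=37.2316 V=37.4322[EX]; j=3 S=84.5045 intr=30.9055 cont=30.7049 V=30.9055[EX]; j=4 S=91.5776 intr=23.8324 cont=23.6319 V=23.8324[EX]; j=5 S=99.2426 intr=16.1674 cont=15.9668 V=16.1674[EX]; j=6 S=107.5492 intr=7.8608 cont=7.6602 V=7.8608[EX]; j=7 S=116.5511 intr=0.0000 cont=1.6822 V=1.6822[hold]  S*(7)=107.5492
k=6: j=0 S=69.1206 intr=46.2894 cont=46.0888 V=46.2894[EX]; j=1 S=74.9060 intr=40.5040 cont=40.3035 V=40.5040[EX]; j=2 S=81.1756 intr=34.2344 cont=34.0338 V=34.2344[EX]; j=3 S=87.9700 intr=27.4400 cont=27.2394 V=27.4400[EX]; j=4 S=95.3331 intr=20.0769 cont=19.8763 V=20.0769[EX]; j=5 S=103.3125 intr=12.0975 cont=11.8970 V=12.0975[EX]; j=6 S=111.9597 intr=3.4503 cont=4.6916 V=4.6916[hold]  S*(6)=103.3125
k=5: j=0 S=71.9552 intr=43.4548 cont=43.2543 V=43.4548[EX]; j=1 S=77.9778 intr=37.4322 cont=37.2316 V=37.4322[EX]; j=2 S=84.5045 intr=30.9055 cont=30.7049 V=30.9055[EX]; j=3 S=91.5776 intr=23.8324 cont=23.6319 V=23.8324[EX]; j=4 S=99.2426 intr=16.1674 cont=15.9668 V=16.1674[EX]; j=5 S=107.5492 intr=7.8608 cont=8.2942 V=8.2942[hold]  S*(5)=99.2426
k=4: j=0 S=74.9060 intr=40.5040 cont=40.3035 V=40.5040[EX]; j=1 S=81.1756 intr=34.2344 cont=34.0338 V=34.2344[EX]; j=2 S=87.9700 intr=27.4400 cont=27.2394 V=27.4400[EX]; j=3 S=95.3331 intr=20.0769 cont=19.8763 V=20.0769[EX]; j=4 S=103.3125 intr=12.0975 cont=12.1183 V=12.1183[hold]  S*(4)=95.3331
k=3: j=0 S=77.9778 intr=37.4322 cont=37.2316 V=37.4322[EX]; j=1 S=84.5045 intr=30.9055 cont=30.7049 V=30.9055[EX]; j=2 S=91.5776 intr=23.8324 cont=23.6319 V=23.8324[EX]; j=3 S=99.2426 intr=16.1674 cont=15.9774 V=16.1674[EX]  S*(3)=99.2426
k=2: j=0 S=81.1756 intr=34.2344 cont=34.0338 V=34.2344[EX]; j=1 S=87.9700 intr=27.4400 cont=27.2394 V=27.4400[EX]; j=2 S=95.3331 intr=20.0769 cont=19.8763 V=20.0769[EX]  S*(2)=95.3331
k=1: j=0 S=84.5045 intr=30.9055 cont=30.7049 V=30.9055[EX]; j=1 S=91.5776 intr=23.8324 cont=23.6319 V=23.8324[EX]  S*(1)=91.5776
k=0: j=0 S=87.9700 intr=27.4400 cont=27.2394 V=27.4400[EX]  S*(0)=87.9700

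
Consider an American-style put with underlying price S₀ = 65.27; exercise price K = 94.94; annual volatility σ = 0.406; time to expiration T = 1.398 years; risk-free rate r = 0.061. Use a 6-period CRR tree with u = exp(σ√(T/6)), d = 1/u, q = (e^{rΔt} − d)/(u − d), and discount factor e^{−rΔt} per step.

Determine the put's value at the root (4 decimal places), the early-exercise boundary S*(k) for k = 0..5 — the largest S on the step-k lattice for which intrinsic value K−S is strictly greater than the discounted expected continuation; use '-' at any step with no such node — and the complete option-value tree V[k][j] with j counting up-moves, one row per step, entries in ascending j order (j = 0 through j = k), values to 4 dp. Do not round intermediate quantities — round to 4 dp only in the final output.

Δt=0.23300  u=1.21650  d=0.82203  q=0.48745  discount=0.98589
step 6 (expiry): payoffs max(K−S,0) = 74.8007 65.1365 50.8347 29.6700 0.0000 0.0000 0.0000
step 5: (k=5,j=0): S=24.4994, (K−S)⁺=70.4406, hold=69.1007 ⇒ V=70.4406 exercise | (k=5,j=1): S=36.2559, (K−S)⁺=58.6841, hold=57.3442 ⇒ V=58.6841 exercise | (k=5,j=2): S=53.6540, (K−S)⁺=41.2860, hold=39.9462 ⇒ V=41.2860 exercise | (k=5,j=3): S=79.4008, (K−S)⁺=15.5392, hold=14.9927 ⇒ V=15.5392 exercise | (k=5,j=4): S=117.5028, (K−S)⁺=0.0000, hold=0.0000 ⇒ V=0.0000 continue | (k=5,j=5): S=173.8886, (K−S)⁺=0.0000, hold=0.0000 ⇒ V=0.0000 continue  boundary S*=79.4008
step 4: (k=4,j=0): S=29.8035, (K−S)⁺=65.1365, hold=63.7966 ⇒ V=65.1365 exercise | (k=4,j=1): S=44.1053, (K−S)⁺=50.8347, hold=49.4949 ⇒ V=50.8347 exercise | (k=4,j=2): S=65.2700, (K−S)⁺=29.6700, hold=28.3302 ⇒ V=29.6700 exercise | (k=4,j=3): S=96.5910, (K−S)⁺=0.0000, hold=7.8522 ⇒ V=7.8522 continue | (k=4,j=4): S=142.9419, (K−S)⁺=0.0000, hold=0.0000 ⇒ V=0.0000 continue  boundary S*=65.2700
step 3: (k=3,j=0): S=36.2559, (K−S)⁺=58.6841, hold=57.3442 ⇒ V=58.6841 exercise | (k=3,j=1): S=53.6540, (K−S)⁺=41.2860, hold=39.9462 ⇒ V=41.2860 exercise | (k=3,j=2): S=79.4008, (K−S)⁺=15.5392, hold=18.7663 ⇒ V=18.7663 continue | (k=3,j=3): S=117.5028, (K−S)⁺=0.0000, hold=3.9678 ⇒ V=3.9678 continue  boundary S*=53.6540
step 2: (k=2,j=0): S=44.1053, (K−S)⁺=50.8347, hold=49.4949 ⇒ V=50.8347 exercise | (k=2,j=1): S=65.2700, (K−S)⁺=29.6700, hold=29.8810 ⇒ V=29.8810 continue | (k=2,j=2): S=96.5910, (K−S)⁺=0.0000, hold=11.3897 ⇒ V=11.3897 continue  boundary S*=44.1053
step 1: (k=1,j=0): S=53.6540, (K−S)⁺=41.2860, hold=40.0476 ⇒ V=41.2860 exercise | (k=1,j=1): S=79.4008, (K−S)⁺=15.5392, hold=20.5729 ⇒ V=20.5729 continue  boundary S*=53.6540
step 0: (k=0,j=0): S=65.2700, (K−S)⁺=29.6700, hold=30.7493 ⇒ V=30.7493 continue  boundary S*=-

price = 30.7493
boundary = - 53.6540 44.1053 53.6540 65.2700 79.4008
tree:
30.7493
41.2860 20.5729
50.8347 29.8810 11.3897
58.6841 41.2860 18.7663 3.9678
65.1365 50.8347 29.6700 7.8522 0.0000
70.4406 58.6841 41.2860 15.5392 0.0000 0.0000
74.8007 65.1365 50.8347 29.6700 0.0000 0.0000 0.0000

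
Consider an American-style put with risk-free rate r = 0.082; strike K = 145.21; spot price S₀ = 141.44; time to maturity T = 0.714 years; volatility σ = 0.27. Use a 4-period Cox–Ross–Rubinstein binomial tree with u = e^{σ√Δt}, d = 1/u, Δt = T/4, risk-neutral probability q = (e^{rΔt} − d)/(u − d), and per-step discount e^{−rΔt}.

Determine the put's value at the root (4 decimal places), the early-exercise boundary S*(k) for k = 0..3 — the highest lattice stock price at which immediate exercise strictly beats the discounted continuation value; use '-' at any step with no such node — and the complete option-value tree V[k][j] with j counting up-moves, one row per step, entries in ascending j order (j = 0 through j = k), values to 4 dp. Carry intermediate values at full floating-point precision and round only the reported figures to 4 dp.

params: Δt=0.17850 u=1.12083 d=0.89219 q=0.53600 e^(-rΔt)=0.98547
t_4 payoffs: 55.5895 32.6226 3.7700 0.0000 0.0000
t_3: node(3,0) S=100.4496 payoff=44.7604 vs cont=42.6504 → 44.7604 [stop]  node(3,1) S=126.1918 payoff=19.0182 vs cont=16.9083 → 19.0182 [stop]  node(3,2) S=158.5308 payoff=0.0000 vs cont=1.7239 → 1.7239 [wait]  node(3,3) S=199.1572 payoff=0.0000 vs cont=0.0000 → 0.0000 [wait]  ⇒ S*(3)=126.1918
t_2: node(2,0) S=112.5874 payoff=32.6226 vs cont=30.5127 → 32.6226 [stop]  node(2,1) S=141.4400 payoff=3.7700 vs cont=9.6068 → 9.6068 [wait]  node(2,2) S=177.6866 payoff=0.0000 vs cont=0.7882 → 0.7882 [wait]  ⇒ S*(2)=112.5874
t_1: node(1,0) S=126.1918 payoff=19.0182 vs cont=19.9914 → 19.9914 [wait]  node(1,1) S=158.5308 payoff=0.0000 vs cont=4.8091 → 4.8091 [wait]  ⇒ S*(1)=-
t_0: node(0,0) S=141.4400 payoff=3.7700 vs cont=11.6814 → 11.6814 [wait]  ⇒ S*(0)=-

price = 11.6814
boundary = - - 112.5874 126.1918
tree:
11.6814
19.9914 4.8091
32.6226 9.6068 0.7882
44.7604 19.0182 1.7239 0.0000
55.5895 32.6226 3.7700 0.0000 0.0000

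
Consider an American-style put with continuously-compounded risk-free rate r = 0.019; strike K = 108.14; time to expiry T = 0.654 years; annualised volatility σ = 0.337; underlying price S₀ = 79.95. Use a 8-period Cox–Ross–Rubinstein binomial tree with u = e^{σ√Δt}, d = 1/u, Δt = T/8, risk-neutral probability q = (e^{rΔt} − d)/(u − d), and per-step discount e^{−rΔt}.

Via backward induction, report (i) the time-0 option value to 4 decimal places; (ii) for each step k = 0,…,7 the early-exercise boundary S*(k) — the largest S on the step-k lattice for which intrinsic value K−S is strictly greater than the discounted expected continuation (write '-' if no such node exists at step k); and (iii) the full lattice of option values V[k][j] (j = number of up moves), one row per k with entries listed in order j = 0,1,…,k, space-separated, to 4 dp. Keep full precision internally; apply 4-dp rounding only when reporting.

Δt=0.08175, u=1.10115, d=0.90814, q=0.48398, disc=e^(-rΔt)=0.99845
k=8 terminal: V=max(K-S,0) → 71.1532 63.2923 53.7608 42.2035 28.1900 11.1982 0.0000 0.0000 0.0000
k=7: j=0 S=40.7281 intr=67.4119 cont=67.2441 V=67.4119[EX]; j=1 S=49.3840 intr=58.7560 cont=58.5881 V=58.7560[EX]; j=2 S=59.8797 intr=48.2603 cont=48.0925 V=48.2603[EX]; j=3 S=72.6059 intr=35.5341 cont=35.3662 V=35.5341[EX]; j=4 S=88.0369 intr=20.1031 cont=19.9352 V=20.1031[EX]; j=5 S=106.7475 intr=1.3925 cont=5.7695 V=5.7695[hold]; j=6 S=129.4346 intr=0.0000 cont=0.0000 V=0.0000[hold]; j=7 S=156.9435 intr=0.0000 cont=0.0000 V=0.0000[hold]  S*(7)=88.0369
k=6: j=0 S=44.8477 intr=63.2923 cont=63.1245 V=63.2923[EX]; j=1 S=54.3792 intr=53.7608 cont=53.5930 V=53.7608[EX]; j=2 S=65.9365 intr=42.2035 cont=42.0357 V=42.2035[EX]; j=3 S=79.9500 intr=28.1900 cont=28.0222 V=28.1900[EX]; j=4 S=96.9418 intr=11.1982 cont=13.1454 V=13.1454[hold]; j=5 S=117.5450 intr=0.0000 cont=2.9725 V=2.9725[hold]; j=6 S=142.5269 intr=0.0000 cont=0.0000 V=0.0000[hold]  S*(6)=79.9500
k=5: j=0 S=49.3840 intr=58.7560 cont=58.5881 V=58.7560[EX]; j=1 S=59.8797 intr=48.2603 cont=48.0925 V=48.2603[EX]; j=2 S=72.6059 intr=35.5341 cont=35.3662 V=35.5341[EX]; j=3 S=88.0369 intr=20.1031 cont=20.8762 V=20.8762[hold]; j=4 S=106.7475 intr=1.3925 cont=8.2091 V=8.2091[hold]; j=5 S=129.4346 intr=0.0000 cont=1.5315 V=1.5315[hold]  S*(5)=72.6059
k=4: j=0 S=54.3792 intr=53.7608 cont=53.5930 V=53.7608[EX]; j=1 S=65.9365 intr=42.2035 cont=42.0357 V=42.2035[EX]; j=2 S=79.9500 intr=28.1900 cont=28.3958 V=28.3958[hold]; j=3 S=96.9418 intr=11.1982 cont=14.7227 V=14.7227[hold]; j=4 S=117.5450 intr=0.0000 cont=4.9695 V=4.9695[hold]  S*(4)=65.9365
k=3: j=0 S=59.8797 intr=48.2603 cont=48.0925 V=48.2603[EX]; j=1 S=72.6059 intr=35.5341 cont=35.4657 V=35.5341[EX]; j=2 S=88.0369 intr=20.1031 cont=21.7444 V=21.7444[hold]; j=3 S=106.7475 intr=1.3925 cont=9.9868 V=9.9868[hold]  S*(3)=72.6059
k=2: j=0 S=65.9365 intr=42.2035 cont=42.0357 V=42.2035[EX]; j=1 S=79.9500 intr=28.1900 cont=28.8153 V=28.8153[hold]; j=2 S=96.9418 intr=11.1982 cont=16.0290 V=16.0290[hold]  S*(2)=65.9365
k=1: j=0 S=72.6059 intr=35.5341 cont=35.6684 V=35.6684[hold]; j=1 S=88.0369 intr=20.1031 cont=22.5918 V=22.5918[hold]  S*(1)=-
k=0: j=0 S=79.9500 intr=28.1900 cont=29.2940 V=29.2940[hold]  S*(0)=-

price = 29.2940
boundary = - - 65.9365 72.6059 65.9365 72.6059 79.9500 88.0369
tree:
29.2940
35.6684 22.5918
42.2035 28.8153 16.0290
48.2603 35.5341 21.7444 9.9868
53.7608 42.2035 28.3958 14.7227 4.9695
58.7560 48.2603 35.5341 20.8762 8.2091 1.5315
63.2923 53.7608 42.2035 28.1900 13.1454 2.9725 0.0000
67.4119 58.7560 48.2603 35.5341 20.1031 5.7695 0.0000 0.0000
71.1532 63.2923 53.7608 42.2035 28.1900 11.1982 0.0000 0.0000 0.0000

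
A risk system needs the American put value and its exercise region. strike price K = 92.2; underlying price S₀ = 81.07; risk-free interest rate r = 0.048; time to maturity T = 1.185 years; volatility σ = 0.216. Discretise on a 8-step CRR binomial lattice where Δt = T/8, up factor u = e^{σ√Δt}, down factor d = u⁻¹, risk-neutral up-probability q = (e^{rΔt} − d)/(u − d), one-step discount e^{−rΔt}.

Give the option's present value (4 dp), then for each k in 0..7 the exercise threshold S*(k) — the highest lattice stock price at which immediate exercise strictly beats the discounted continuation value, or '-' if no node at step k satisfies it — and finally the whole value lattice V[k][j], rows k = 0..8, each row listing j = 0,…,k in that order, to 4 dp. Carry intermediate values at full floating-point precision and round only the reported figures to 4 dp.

params: Δt=0.14813 u=1.08669 d=0.92023 q=0.52210 e^(-rΔt)=0.99292
t_8 payoffs: 50.5102 42.9691 34.0640 23.5481 11.1300 0.0000 0.0000 0.0000 0.0000
t_7: node(7,0) S=45.3037 payoff=46.8963 vs cont=46.2431 → 46.8963 [stop]  node(7,1) S=53.4985 payoff=38.7015 vs cont=38.0483 → 38.7015 [stop]  node(7,2) S=63.1755 payoff=29.0245 vs cont=28.3712 → 29.0245 [stop]  node(7,3) S=74.6030 payoff=17.5970 vs cont=16.9438 → 17.5970 [stop]  node(7,4) S=88.0976 payoff=4.1024 vs cont=5.2814 → 5.2814 [wait]  node(7,5) S=104.0331 payoff=0.0000 vs cont=0.0000 → 0.0000 [wait]  node(7,6) S=122.8511 payoff=0.0000 vs cont=0.0000 → 0.0000 [wait]  node(7,7) S=145.0729 payoff=0.0000 vs cont=0.0000 → 0.0000 [wait]  ⇒ S*(7)=74.6030
t_6: node(6,0) S=49.2309 payoff=42.9691 vs cont=42.3159 → 42.9691 [stop]  node(6,1) S=58.1360 payoff=34.0640 vs cont=33.4108 → 34.0640 [stop]  node(6,2) S=68.6519 payoff=23.5481 vs cont=22.8949 → 23.5481 [stop]  node(6,3) S=81.0700 payoff=11.1300 vs cont=11.0880 → 11.1300 [stop]  node(6,4) S=95.7343 payoff=0.0000 vs cont=2.5061 → 2.5061 [wait]  node(6,5) S=113.0512 payoff=0.0000 vs cont=0.0000 → 0.0000 [wait]  node(6,6) S=133.5004 payoff=0.0000 vs cont=0.0000 → 0.0000 [wait]  ⇒ S*(6)=81.0700
t_5: node(5,0) S=53.4985 payoff=38.7015 vs cont=38.0483 → 38.7015 [stop]  node(5,1) S=63.1755 payoff=29.0245 vs cont=28.3712 → 29.0245 [stop]  node(5,2) S=74.6030 payoff=17.5970 vs cont=16.9438 → 17.5970 [stop]  node(5,3) S=88.0976 payoff=4.1024 vs cont=6.5806 → 6.5806 [wait]  node(5,4) S=104.0331 payoff=0.0000 vs cont=1.1892 → 1.1892 [wait]  node(5,5) S=122.8511 payoff=0.0000 vs cont=0.0000 → 0.0000 [wait]  ⇒ S*(5)=74.6030
t_4: node(4,0) S=58.1360 payoff=34.0640 vs cont=33.4108 → 34.0640 [stop]  node(4,1) S=68.6519 payoff=23.5481 vs cont=22.8949 → 23.5481 [stop]  node(4,2) S=81.0700 payoff=11.1300 vs cont=11.7614 → 11.7614 [wait]  node(4,3) S=95.7343 payoff=0.0000 vs cont=3.7391 → 3.7391 [wait]  node(4,4) S=113.0512 payoff=0.0000 vs cont=0.5643 → 0.5643 [wait]  ⇒ S*(4)=68.6519
t_3: node(3,0) S=63.1755 payoff=29.0245 vs cont=28.3712 → 29.0245 [stop]  node(3,1) S=74.6030 payoff=17.5970 vs cont=17.2711 → 17.5970 [stop]  node(3,2) S=88.0976 payoff=4.1024 vs cont=7.5193 → 7.5193 [wait]  node(3,3) S=104.0331 payoff=0.0000 vs cont=2.0668 → 2.0668 [wait]  ⇒ S*(3)=74.6030
t_2: node(2,0) S=68.6519 payoff=23.5481 vs cont=22.8949 → 23.5481 [stop]  node(2,1) S=81.0700 payoff=11.1300 vs cont=12.2481 → 12.2481 [wait]  node(2,2) S=95.7343 payoff=0.0000 vs cont=4.6395 → 4.6395 [wait]  ⇒ S*(2)=68.6519
t_1: node(1,0) S=74.6030 payoff=17.5970 vs cont=17.5234 → 17.5970 [stop]  node(1,1) S=88.0976 payoff=4.1024 vs cont=8.2170 → 8.2170 [wait]  ⇒ S*(1)=74.6030
t_0: node(0,0) S=81.0700 payoff=11.1300 vs cont=12.6098 → 12.6098 [wait]  ⇒ S*(0)=-

price = 12.6098
boundary = - 74.6030 68.6519 74.6030 68.6519 74.6030 81.0700 74.6030
tree:
12.6098
17.5970 8.2170
23.5481 12.2481 4.6395
29.0245 17.5970 7.5193 2.0668
34.0640 23.5481 11.7614 3.7391 0.5643
38.7015 29.0245 17.5970 6.5806 1.1892 0.0000
42.9691 34.0640 23.5481 11.1300 2.5061 0.0000 0.0000
46.8963 38.7015 29.0245 17.5970 5.2814 0.0000 0.0000 0.0000
50.5102 42.9691 34.0640 23.5481 11.1300 0.0000 0.0000 0.0000 0.0000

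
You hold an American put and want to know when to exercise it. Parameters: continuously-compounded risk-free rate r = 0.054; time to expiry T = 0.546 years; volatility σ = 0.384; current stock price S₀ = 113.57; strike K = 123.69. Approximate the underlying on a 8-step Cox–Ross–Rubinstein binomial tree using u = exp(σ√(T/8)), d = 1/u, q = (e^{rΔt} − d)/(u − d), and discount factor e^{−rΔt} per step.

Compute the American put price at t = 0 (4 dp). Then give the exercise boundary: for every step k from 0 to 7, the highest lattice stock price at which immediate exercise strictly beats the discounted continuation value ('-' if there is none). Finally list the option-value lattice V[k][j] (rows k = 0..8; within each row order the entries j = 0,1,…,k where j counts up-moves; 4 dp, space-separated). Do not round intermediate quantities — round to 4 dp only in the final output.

price = 17.6142
boundary = - - - 84.0543 76.0312 84.0543 92.9240 102.7296
tree:
17.6142
23.8396 11.3518
31.2665 16.3898 6.2622
39.6357 22.9043 9.8213 2.6535
47.6588 30.8054 14.9605 4.6163 0.6573
54.9160 39.6357 21.9662 7.8769 1.3020 0.0000
61.4806 47.6588 30.7660 13.0922 2.5790 0.0000 0.0000
67.4185 54.9160 39.6357 20.9604 5.1088 0.0000 0.0000 0.0000
72.7897 61.4806 47.6588 30.7660 10.1200 0.0000 0.0000 0.0000 0.0000

params: Δt=0.06825 u=1.10552 d=0.90455 q=0.49331 e^(-rΔt)=0.99632
t_8 payoffs: 72.7897 61.4806 47.6588 30.7660 10.1200 0.0000 0.0000 0.0000 0.0000
t_7: node(7,0) S=56.2715 payoff=67.4185 vs cont=66.9635 → 67.4185 [stop]  node(7,1) S=68.7740 payoff=54.9160 vs cont=54.4610 → 54.9160 [stop]  node(7,2) S=84.0543 payoff=39.6357 vs cont=39.1807 → 39.6357 [stop]  node(7,3) S=102.7296 payoff=20.9604 vs cont=20.5054 → 20.9604 [stop]  node(7,4) S=125.5543 payoff=0.0000 vs cont=5.1088 → 5.1088 [wait]  node(7,5) S=153.4502 payoff=0.0000 vs cont=0.0000 → 0.0000 [wait]  node(7,6) S=187.5440 payoff=0.0000 vs cont=0.0000 → 0.0000 [wait]  node(7,7) S=229.2129 payoff=0.0000 vs cont=0.0000 → 0.0000 [wait]  ⇒ S*(7)=102.7296
t_6: node(6,0) S=62.2094 payoff=61.4806 vs cont=61.0256 → 61.4806 [stop]  node(6,1) S=76.0312 payoff=47.6588 vs cont=47.2038 → 47.6588 [stop]  node(6,2) S=92.9240 payoff=30.7660 vs cont=30.3110 → 30.7660 [stop]  node(6,3) S=113.5700 payoff=10.1200 vs cont=13.0922 → 13.0922 [wait]  node(6,4) S=138.8032 payoff=0.0000 vs cont=2.5790 → 2.5790 [wait]  node(6,5) S=169.6428 payoff=0.0000 vs cont=0.0000 → 0.0000 [wait]  node(6,6) S=207.3343 payoff=0.0000 vs cont=0.0000 → 0.0000 [wait]  ⇒ S*(6)=92.9240
t_5: node(5,0) S=68.7740 payoff=54.9160 vs cont=54.4610 → 54.9160 [stop]  node(5,1) S=84.0543 payoff=39.6357 vs cont=39.1807 → 39.6357 [stop]  node(5,2) S=102.7296 payoff=20.9604 vs cont=21.9662 → 21.9662 [wait]  node(5,3) S=125.5543 payoff=0.0000 vs cont=7.8769 → 7.8769 [wait]  node(5,4) S=153.4502 payoff=0.0000 vs cont=1.3020 → 1.3020 [wait]  node(5,5) S=187.5440 payoff=0.0000 vs cont=0.0000 → 0.0000 [wait]  ⇒ S*(5)=84.0543
t_4: node(4,0) S=76.0312 payoff=47.6588 vs cont=47.2038 → 47.6588 [stop]  node(4,1) S=92.9240 payoff=30.7660 vs cont=30.8054 → 30.8054 [wait]  node(4,2) S=113.5700 payoff=10.1200 vs cont=14.9605 → 14.9605 [wait]  node(4,3) S=138.8032 payoff=0.0000 vs cont=4.6163 → 4.6163 [wait]  node(4,4) S=169.6428 payoff=0.0000 vs cont=0.6573 → 0.6573 [wait]  ⇒ S*(4)=76.0312
t_3: node(3,0) S=84.0543 payoff=39.6357 vs cont=39.2000 → 39.6357 [stop]  node(3,1) S=102.7296 payoff=20.9604 vs cont=22.9043 → 22.9043 [wait]  node(3,2) S=125.5543 payoff=0.0000 vs cont=9.8213 → 9.8213 [wait]  node(3,3) S=153.4502 payoff=0.0000 vs cont=2.6535 → 2.6535 [wait]  ⇒ S*(3)=84.0543
t_2: node(2,0) S=92.9240 payoff=30.7660 vs cont=31.2665 → 31.2665 [wait]  node(2,1) S=113.5700 payoff=10.1200 vs cont=16.3898 → 16.3898 [wait]  node(2,2) S=138.8032 payoff=0.0000 vs cont=6.2622 → 6.2622 [wait]  ⇒ S*(2)=-
t_1: node(1,0) S=102.7296 payoff=20.9604 vs cont=23.8396 → 23.8396 [wait]  node(1,1) S=125.5543 payoff=0.0000 vs cont=11.3518 → 11.3518 [wait]  ⇒ S*(1)=-
t_0: node(0,0) S=113.5700 payoff=10.1200 vs cont=17.6142 → 17.6142 [wait]  ⇒ S*(0)=-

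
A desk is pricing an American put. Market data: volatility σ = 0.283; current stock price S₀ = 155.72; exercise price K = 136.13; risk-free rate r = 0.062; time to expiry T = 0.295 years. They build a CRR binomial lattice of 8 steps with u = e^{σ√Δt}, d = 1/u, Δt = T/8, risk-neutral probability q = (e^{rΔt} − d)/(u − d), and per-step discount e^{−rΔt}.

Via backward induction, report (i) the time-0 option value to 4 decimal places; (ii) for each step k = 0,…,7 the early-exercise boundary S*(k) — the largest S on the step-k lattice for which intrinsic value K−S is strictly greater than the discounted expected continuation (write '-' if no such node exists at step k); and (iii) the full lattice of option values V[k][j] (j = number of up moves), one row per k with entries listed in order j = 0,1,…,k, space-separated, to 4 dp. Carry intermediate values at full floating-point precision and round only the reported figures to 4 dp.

Δt=0.03687  u=1.05585  d=0.94711  q=0.50747  discount=0.99772
step 8 (expiry): payoffs max(K−S,0) = 35.3130 23.7378 10.8335 0.0000 0.0000 0.0000 0.0000 0.0000 0.0000
step 7: (k=7,j=0): S=106.4474, (K−S)⁺=29.6826, hold=29.3717 ⇒ V=29.6826 exercise | (k=7,j=1): S=118.6691, (K−S)⁺=17.4609, hold=17.1500 ⇒ V=17.4609 exercise | (k=7,j=2): S=132.2941, (K−S)⁺=3.8359, hold=5.3237 ⇒ V=5.3237 continue | (k=7,j=3): S=147.4834, (K−S)⁺=0.0000, hold=0.0000 ⇒ V=0.0000 continue | (k=7,j=4): S=164.4166, (K−S)⁺=0.0000, hold=0.0000 ⇒ V=0.0000 continue | (k=7,j=5): S=183.2941, (K−S)⁺=0.0000, hold=0.0000 ⇒ V=0.0000 continue | (k=7,j=6): S=204.3389, (K−S)⁺=0.0000, hold=0.0000 ⇒ V=0.0000 continue | (k=7,j=7): S=227.8000, (K−S)⁺=0.0000, hold=0.0000 ⇒ V=0.0000 continue  boundary S*=118.6691
step 6: (k=6,j=0): S=112.3922, (K−S)⁺=23.7378, hold=23.4269 ⇒ V=23.7378 exercise | (k=6,j=1): S=125.2965, (K−S)⁺=10.8335, hold=11.2759 ⇒ V=11.2759 continue | (k=6,j=2): S=139.6824, (K−S)⁺=0.0000, hold=2.6161 ⇒ V=2.6161 continue | (k=6,j=3): S=155.7200, (K−S)⁺=0.0000, hold=0.0000 ⇒ V=0.0000 continue | (k=6,j=4): S=173.5989, (K−S)⁺=0.0000, hold=0.0000 ⇒ V=0.0000 continue | (k=6,j=5): S=193.5307, (K−S)⁺=0.0000, hold=0.0000 ⇒ V=0.0000 continue | (k=6,j=6): S=215.7508, (K−S)⁺=0.0000, hold=0.0000 ⇒ V=0.0000 continue  boundary S*=112.3922
step 5: (k=5,j=0): S=118.6691, (K−S)⁺=17.4609, hold=17.3740 ⇒ V=17.4609 exercise | (k=5,j=1): S=132.2941, (K−S)⁺=3.8359, hold=6.8656 ⇒ V=6.8656 continue | (k=5,j=2): S=147.4834, (K−S)⁺=0.0000, hold=1.2856 ⇒ V=1.2856 continue | (k=5,j=3): S=164.4166, (K−S)⁺=0.0000, hold=0.0000 ⇒ V=0.0000 continue | (k=5,j=4): S=183.2941, (K−S)⁺=0.0000, hold=0.0000 ⇒ V=0.0000 continue | (k=5,j=5): S=204.3389, (K−S)⁺=0.0000, hold=0.0000 ⇒ V=0.0000 continue  boundary S*=118.6691
step 4: (k=4,j=0): S=125.2965, (K−S)⁺=10.8335, hold=12.0566 ⇒ V=12.0566 continue | (k=4,j=1): S=139.6824, (K−S)⁺=0.0000, hold=4.0247 ⇒ V=4.0247 continue | (k=4,j=2): S=155.7200, (K−S)⁺=0.0000, hold=0.6317 ⇒ V=0.6317 continue | (k=4,j=3): S=173.5989, (K−S)⁺=0.0000, hold=0.0000 ⇒ V=0.0000 continue | (k=4,j=4): S=193.5307, (K−S)⁺=0.0000, hold=0.0000 ⇒ V=0.0000 continue  boundary S*=-
step 3: (k=3,j=0): S=132.2941, (K−S)⁺=3.8359, hold=7.9624 ⇒ V=7.9624 continue | (k=3,j=1): S=147.4834, (K−S)⁺=0.0000, hold=2.2976 ⇒ V=2.2976 continue | (k=3,j=2): S=164.4166, (K−S)⁺=0.0000, hold=0.3104 ⇒ V=0.3104 continue | (k=3,j=3): S=183.2941, (K−S)⁺=0.0000, hold=0.0000 ⇒ V=0.0000 continue  boundary S*=-
step 2: (k=2,j=0): S=139.6824, (K−S)⁺=0.0000, hold=5.0761 ⇒ V=5.0761 continue | (k=2,j=1): S=155.7200, (K−S)⁺=0.0000, hold=1.2863 ⇒ V=1.2863 continue | (k=2,j=2): S=173.5989, (K−S)⁺=0.0000, hold=0.1526 ⇒ V=0.1526 continue  boundary S*=-
step 1: (k=1,j=0): S=147.4834, (K−S)⁺=0.0000, hold=3.1457 ⇒ V=3.1457 continue | (k=1,j=1): S=164.4166, (K−S)⁺=0.0000, hold=0.7093 ⇒ V=0.7093 continue  boundary S*=-
step 0: (k=0,j=0): S=155.7200, (K−S)⁺=0.0000, hold=1.9050 ⇒ V=1.9050 continue  boundary S*=-

price = 1.9050
boundary = - - - - - 118.6691 112.3922 118.6691
tree:
1.9050
3.1457 0.7093
5.0761 1.2863 0.1526
7.9624 2.2976 0.3104 0.0000
12.0566 4.0247 0.6317 0.0000 0.0000
17.4609 6.8656 1.2856 0.0000 0.0000 0.0000
23.7378 11.2759 2.6161 0.0000 0.0000 0.0000 0.0000
29.6826 17.4609 5.3237 0.0000 0.0000 0.0000 0.0000 0.0000
35.3130 23.7378 10.8335 0.0000 0.0000 0.0000 0.0000 0.0000 0.0000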